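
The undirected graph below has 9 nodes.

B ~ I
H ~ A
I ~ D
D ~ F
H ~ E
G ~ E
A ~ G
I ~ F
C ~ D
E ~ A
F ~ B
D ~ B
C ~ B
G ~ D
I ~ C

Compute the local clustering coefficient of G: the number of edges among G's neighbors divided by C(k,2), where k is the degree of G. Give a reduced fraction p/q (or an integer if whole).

G's neighbors: A, D, and E (k = 3).
Possible neighbor pairs: C(3,2) = 3. Edges among them: A–E → e = 1.
Clustering(G) = 1/3.

1/3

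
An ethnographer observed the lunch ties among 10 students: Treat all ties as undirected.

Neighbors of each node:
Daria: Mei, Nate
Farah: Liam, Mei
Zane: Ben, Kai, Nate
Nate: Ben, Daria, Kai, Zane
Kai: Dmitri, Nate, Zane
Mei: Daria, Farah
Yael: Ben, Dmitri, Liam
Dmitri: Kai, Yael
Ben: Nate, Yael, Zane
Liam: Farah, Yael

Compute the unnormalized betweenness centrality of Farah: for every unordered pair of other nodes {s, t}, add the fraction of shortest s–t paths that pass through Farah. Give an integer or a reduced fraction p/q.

7/2

Pairs whose geodesics pass through Farah — Dmitri–Mei: 1/2; Daria–Liam: 1; Mei–Liam: 1; Mei–Yael: 1.
All other pairs contribute 0.
Summing the contributions gives betweenness(Farah) = 7/2.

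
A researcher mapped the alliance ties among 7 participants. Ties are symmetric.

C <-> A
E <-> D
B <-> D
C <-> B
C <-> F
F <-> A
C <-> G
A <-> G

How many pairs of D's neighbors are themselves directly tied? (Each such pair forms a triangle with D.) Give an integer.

D's neighbors are B and E, but none of them are tied to each other, so no triangle contains D.

0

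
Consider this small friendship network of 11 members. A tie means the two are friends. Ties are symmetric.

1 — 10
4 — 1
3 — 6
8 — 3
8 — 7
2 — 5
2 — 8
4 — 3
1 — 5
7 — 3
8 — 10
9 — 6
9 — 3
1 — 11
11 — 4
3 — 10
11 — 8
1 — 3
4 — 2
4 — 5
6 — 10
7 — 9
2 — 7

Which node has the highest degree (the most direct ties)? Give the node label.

3

Degrees — 1:5, 2:4, 3:7, 4:5, 5:3, 6:3, 7:4, 8:5, 9:3, 10:4, 11:3.
The maximum is 7, attained only by 3.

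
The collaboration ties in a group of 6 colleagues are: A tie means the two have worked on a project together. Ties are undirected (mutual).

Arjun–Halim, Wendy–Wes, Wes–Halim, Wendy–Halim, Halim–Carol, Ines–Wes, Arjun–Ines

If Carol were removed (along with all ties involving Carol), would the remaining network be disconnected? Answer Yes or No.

No

Even without Carol, every remaining node can still reach every other (the residual graph is connected), so Carol is not a cut vertex.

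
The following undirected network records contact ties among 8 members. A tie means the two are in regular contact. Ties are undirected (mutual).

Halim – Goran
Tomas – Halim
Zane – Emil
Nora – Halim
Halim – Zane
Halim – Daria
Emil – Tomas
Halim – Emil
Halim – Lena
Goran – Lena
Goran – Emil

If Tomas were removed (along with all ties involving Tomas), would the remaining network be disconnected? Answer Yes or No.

Even without Tomas, every remaining node can still reach every other (the residual graph is connected), so Tomas is not a cut vertex.

No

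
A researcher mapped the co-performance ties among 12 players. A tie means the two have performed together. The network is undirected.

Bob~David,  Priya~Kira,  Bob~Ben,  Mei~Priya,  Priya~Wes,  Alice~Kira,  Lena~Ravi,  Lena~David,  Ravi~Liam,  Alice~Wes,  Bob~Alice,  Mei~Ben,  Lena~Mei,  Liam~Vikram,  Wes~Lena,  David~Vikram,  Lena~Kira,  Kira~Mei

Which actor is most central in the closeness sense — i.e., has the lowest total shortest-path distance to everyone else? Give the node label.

Lena

Farness (sum of distances to all others) for each node — Alice:23, Ben:25, Bob:22, David:20, Kira:20, Lena:17, Liam:30, Mei:20, Priya:26, Ravi:24, Vikram:27, Wes:22.
The smallest farness is 17, for Lena, so Lena has the highest closeness.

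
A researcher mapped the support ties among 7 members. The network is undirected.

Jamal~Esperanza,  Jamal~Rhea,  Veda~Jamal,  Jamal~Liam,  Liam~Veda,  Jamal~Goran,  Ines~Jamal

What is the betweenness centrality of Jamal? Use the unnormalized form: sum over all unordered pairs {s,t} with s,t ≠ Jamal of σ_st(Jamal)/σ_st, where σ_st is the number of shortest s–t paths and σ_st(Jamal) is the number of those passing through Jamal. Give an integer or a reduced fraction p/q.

Pairs whose geodesics pass through Jamal — Goran–Esperanza: 1; Goran–Rhea: 1; Goran–Veda: 1; Goran–Liam: 1; Goran–Ines: 1; Esperanza–Rhea: 1; Esperanza–Veda: 1; Esperanza–Liam: 1; Esperanza–Ines: 1; Rhea–Veda: 1; Rhea–Liam: 1; Rhea–Ines: 1; Veda–Ines: 1; Liam–Ines: 1.
All other pairs contribute 0.
Summing the contributions gives betweenness(Jamal) = 14.

14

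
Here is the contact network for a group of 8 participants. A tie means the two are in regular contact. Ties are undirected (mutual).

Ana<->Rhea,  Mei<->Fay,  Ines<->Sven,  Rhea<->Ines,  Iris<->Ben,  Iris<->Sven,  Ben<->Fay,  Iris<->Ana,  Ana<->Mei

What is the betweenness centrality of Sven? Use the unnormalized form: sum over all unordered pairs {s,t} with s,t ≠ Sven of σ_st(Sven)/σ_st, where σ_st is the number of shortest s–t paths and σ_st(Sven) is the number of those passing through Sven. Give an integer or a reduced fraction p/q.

Pairs whose geodesics pass through Sven — Ben–Ines: 1; Iris–Ines: 1; Ines–Fay: 1/2.
All other pairs contribute 0.
Summing the contributions gives betweenness(Sven) = 5/2.

5/2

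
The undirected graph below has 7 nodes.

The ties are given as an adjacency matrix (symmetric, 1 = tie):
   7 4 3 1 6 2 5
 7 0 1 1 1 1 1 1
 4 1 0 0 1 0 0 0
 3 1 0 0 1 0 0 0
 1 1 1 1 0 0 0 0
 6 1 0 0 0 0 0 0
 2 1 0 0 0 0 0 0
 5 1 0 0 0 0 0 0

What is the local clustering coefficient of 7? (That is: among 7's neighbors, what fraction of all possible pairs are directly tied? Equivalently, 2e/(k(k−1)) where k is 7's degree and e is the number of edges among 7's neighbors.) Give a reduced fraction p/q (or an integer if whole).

7's neighbors: 1, 2, 3, 4, 5, and 6 (k = 6).
Possible neighbor pairs: C(6,2) = 15. Edges among them: 1–3, 1–4 → e = 2.
Clustering(7) = 2/15.

2/15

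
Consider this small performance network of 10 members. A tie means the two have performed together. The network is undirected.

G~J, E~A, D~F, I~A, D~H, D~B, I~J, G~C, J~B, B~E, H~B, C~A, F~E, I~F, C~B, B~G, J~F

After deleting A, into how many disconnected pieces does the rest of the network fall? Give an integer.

A's neighbors (C, E, and I) remain reachable from one another through other ties, so the rest of the network stays in one piece.

1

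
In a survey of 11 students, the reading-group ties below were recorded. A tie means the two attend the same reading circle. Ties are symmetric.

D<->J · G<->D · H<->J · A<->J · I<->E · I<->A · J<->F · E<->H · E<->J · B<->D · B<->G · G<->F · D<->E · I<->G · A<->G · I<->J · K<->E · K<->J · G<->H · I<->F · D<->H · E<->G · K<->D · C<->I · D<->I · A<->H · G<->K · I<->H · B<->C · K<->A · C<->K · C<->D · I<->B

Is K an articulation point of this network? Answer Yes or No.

Even without K, every remaining node can still reach every other (the residual graph is connected), so K is not a cut vertex.

No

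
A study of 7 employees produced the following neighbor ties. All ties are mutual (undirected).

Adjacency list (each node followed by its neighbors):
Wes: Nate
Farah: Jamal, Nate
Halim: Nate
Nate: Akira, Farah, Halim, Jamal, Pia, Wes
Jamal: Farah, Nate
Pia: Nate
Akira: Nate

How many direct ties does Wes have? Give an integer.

1

Wes is directly tied to Nate. That is 1 neighbor, so the degree of Wes is 1.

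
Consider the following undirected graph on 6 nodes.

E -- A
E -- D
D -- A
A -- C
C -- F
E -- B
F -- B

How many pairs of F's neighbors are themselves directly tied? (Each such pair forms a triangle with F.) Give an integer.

0

F's neighbors are B and C, but none of them are tied to each other, so no triangle contains F.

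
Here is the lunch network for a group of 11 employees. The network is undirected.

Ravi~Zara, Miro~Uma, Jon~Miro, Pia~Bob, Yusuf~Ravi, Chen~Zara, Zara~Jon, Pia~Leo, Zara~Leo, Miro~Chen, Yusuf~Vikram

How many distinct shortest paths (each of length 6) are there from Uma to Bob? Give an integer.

The shortest distance is 6. The length-6 paths are: Uma–Miro–Jon–Zara–Leo–Pia–Bob; Uma–Miro–Chen–Zara–Leo–Pia–Bob.
That gives 2 distinct shortest paths.

2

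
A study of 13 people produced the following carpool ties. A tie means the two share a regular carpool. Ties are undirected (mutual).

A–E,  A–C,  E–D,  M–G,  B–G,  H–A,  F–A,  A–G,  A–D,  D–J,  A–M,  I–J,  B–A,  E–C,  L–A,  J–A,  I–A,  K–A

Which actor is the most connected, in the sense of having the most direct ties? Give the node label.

Degrees — A:12, B:2, C:2, D:3, E:3, F:1, G:3, H:1, I:2, J:3, K:1, L:1, M:2.
The maximum is 12, attained only by A.

A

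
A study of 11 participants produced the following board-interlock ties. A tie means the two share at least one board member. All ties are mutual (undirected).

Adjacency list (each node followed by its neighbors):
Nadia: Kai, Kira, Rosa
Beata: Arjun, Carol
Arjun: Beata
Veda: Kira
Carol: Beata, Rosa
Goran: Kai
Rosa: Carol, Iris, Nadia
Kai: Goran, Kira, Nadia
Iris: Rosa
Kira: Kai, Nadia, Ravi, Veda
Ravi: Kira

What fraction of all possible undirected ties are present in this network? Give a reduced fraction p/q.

1/5

There are 11 edges and 11 nodes, so the maximum possible is C(11,2) = 55.
Density = 11/55 = 1/5.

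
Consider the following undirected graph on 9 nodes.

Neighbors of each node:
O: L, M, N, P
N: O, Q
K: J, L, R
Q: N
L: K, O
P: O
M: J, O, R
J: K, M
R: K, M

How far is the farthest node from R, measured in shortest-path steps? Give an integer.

4

Distances from R: J:2, K:1, L:2, M:1, N:3, O:2, P:3, Q:4.
The largest is 4 (to Q), so the eccentricity of R is 4.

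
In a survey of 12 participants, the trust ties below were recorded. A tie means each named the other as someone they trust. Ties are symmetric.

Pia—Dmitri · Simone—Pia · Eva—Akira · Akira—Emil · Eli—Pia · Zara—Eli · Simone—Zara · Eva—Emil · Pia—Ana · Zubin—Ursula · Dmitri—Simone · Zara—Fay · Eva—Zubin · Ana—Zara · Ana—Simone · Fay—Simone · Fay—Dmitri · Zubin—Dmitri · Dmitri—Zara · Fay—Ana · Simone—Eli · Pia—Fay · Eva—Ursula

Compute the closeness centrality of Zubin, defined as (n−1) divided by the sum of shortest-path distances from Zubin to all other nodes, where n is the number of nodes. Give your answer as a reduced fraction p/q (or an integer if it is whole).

11/21

Distances from Zubin: Akira:2, Ana:3, Dmitri:1, Eli:3, Emil:2, Eva:1, Fay:2, Pia:2, Simone:2, Ursula:1, Zara:2. Sum = 21.
n = 12, so closeness = 11/21.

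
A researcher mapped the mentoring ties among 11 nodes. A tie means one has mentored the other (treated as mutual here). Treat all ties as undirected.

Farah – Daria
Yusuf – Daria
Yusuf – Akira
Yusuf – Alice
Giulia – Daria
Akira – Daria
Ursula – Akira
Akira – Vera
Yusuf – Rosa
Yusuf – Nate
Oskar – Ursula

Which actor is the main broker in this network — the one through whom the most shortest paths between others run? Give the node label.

Yusuf

Unnormalized betweenness of each node: Akira:23, Alice:0, Daria:17, Farah:0, Giulia:0, Nate:0, Oskar:0, Rosa:0, Ursula:9, Vera:0, Yusuf:24.
Yusuf has the largest value, 24, making it the main broker — the node through which the most shortest paths run.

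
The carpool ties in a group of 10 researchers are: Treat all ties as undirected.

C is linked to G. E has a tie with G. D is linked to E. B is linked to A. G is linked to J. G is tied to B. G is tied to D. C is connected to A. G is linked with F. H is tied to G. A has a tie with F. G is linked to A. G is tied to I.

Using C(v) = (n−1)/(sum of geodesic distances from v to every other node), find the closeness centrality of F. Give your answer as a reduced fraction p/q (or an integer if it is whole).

Distances from F: A:1, B:2, C:2, D:2, E:2, G:1, H:2, I:2, J:2. Sum = 16.
n = 10, so closeness = 9/16.

9/16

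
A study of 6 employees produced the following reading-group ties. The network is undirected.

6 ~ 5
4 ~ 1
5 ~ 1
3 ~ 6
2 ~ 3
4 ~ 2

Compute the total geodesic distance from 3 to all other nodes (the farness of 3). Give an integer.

Distances from 3: 1:3, 2:1, 4:2, 5:2, 6:1.
Sum = 3 + 1 + 2 + 2 + 1 = 9.

9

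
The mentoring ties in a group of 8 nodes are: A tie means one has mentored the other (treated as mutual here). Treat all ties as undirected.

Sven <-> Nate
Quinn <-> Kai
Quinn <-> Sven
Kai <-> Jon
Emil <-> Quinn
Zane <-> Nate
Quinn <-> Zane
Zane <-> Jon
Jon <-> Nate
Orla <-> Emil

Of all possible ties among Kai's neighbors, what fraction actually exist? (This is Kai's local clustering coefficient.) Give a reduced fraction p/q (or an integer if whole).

0

Kai's neighbors: Jon and Quinn (k = 2).
Possible neighbor pairs: C(2,2) = 1. Edges among them: none → e = 0.
Clustering(Kai) = 0/1.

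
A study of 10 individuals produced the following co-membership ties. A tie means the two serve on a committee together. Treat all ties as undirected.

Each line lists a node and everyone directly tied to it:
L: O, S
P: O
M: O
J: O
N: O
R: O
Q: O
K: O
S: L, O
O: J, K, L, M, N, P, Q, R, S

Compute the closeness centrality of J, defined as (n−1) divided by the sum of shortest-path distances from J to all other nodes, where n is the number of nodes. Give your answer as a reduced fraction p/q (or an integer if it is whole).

9/17

Distances from J: K:2, L:2, M:2, N:2, O:1, P:2, Q:2, R:2, S:2. Sum = 17.
n = 10, so closeness = 9/17.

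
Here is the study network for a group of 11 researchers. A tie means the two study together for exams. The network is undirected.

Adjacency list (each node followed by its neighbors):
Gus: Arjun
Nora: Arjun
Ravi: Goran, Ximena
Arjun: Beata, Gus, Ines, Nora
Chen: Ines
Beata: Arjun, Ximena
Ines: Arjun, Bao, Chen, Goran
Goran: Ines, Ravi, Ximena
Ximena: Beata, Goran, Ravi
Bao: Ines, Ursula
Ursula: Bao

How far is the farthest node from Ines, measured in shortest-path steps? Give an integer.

Distances from Ines: Arjun:1, Bao:1, Beata:2, Chen:1, Goran:1, Gus:2, Nora:2, Ravi:2, Ursula:2, Ximena:2.
The largest is 2 (to Ursula, Ximena, Ravi, Beata, Gus, and Nora), so the eccentricity of Ines is 2.

2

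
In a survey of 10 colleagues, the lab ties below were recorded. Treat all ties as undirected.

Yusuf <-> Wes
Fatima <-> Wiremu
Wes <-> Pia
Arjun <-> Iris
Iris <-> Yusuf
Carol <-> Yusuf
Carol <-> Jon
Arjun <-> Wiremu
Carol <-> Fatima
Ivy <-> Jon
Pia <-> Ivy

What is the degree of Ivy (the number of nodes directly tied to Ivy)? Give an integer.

2

Ivy is directly tied to Jon and Pia. That is 2 neighbors, so the degree of Ivy is 2.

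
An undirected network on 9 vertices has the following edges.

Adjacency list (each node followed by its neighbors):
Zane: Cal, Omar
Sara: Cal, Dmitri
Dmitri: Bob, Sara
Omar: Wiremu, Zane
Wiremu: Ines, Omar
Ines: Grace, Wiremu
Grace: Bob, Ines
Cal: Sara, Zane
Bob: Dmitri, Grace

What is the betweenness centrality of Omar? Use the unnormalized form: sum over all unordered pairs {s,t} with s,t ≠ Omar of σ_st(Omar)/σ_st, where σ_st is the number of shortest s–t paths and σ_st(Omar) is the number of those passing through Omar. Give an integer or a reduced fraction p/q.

6

Pairs whose geodesics pass through Omar — Grace–Zane: 1; Sara–Wiremu: 1; Cal–Wiremu: 1; Cal–Ines: 1; Zane–Wiremu: 1; Zane–Ines: 1.
All other pairs contribute 0.
Summing the contributions gives betweenness(Omar) = 6.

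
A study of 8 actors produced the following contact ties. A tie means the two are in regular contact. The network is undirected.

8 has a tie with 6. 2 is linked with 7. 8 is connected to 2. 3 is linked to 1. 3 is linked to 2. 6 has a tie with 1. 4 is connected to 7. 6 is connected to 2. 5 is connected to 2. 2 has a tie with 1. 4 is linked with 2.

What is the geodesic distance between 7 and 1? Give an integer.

One shortest route is 7 – 2 – 1, which uses 2 edges, and 7 and 1 are not directly tied, so nothing shorter exists. So d(7,1) = 2.

2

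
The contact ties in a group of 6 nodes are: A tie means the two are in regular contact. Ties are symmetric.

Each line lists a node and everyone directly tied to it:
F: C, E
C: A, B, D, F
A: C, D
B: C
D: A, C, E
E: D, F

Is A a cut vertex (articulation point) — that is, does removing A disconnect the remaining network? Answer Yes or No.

No

Even without A, every remaining node can still reach every other (the residual graph is connected), so A is not a cut vertex.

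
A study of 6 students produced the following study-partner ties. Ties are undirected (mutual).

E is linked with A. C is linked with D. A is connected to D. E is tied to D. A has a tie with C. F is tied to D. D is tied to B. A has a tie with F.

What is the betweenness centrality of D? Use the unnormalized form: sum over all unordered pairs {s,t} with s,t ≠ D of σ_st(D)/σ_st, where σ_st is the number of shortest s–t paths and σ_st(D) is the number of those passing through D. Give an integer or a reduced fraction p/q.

Pairs whose geodesics pass through D — B–E: 1; B–A: 1; B–C: 1; B–F: 1; E–C: 1/2; E–F: 1/2; C–F: 1/2.
All other pairs contribute 0.
Summing the contributions gives betweenness(D) = 11/2.

11/2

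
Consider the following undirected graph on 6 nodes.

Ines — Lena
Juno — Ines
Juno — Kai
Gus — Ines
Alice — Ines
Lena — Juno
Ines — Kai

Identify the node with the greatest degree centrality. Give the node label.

Ines

Degrees — Alice:1, Gus:1, Ines:5, Juno:3, Kai:2, Lena:2.
The maximum is 5, attained only by Ines.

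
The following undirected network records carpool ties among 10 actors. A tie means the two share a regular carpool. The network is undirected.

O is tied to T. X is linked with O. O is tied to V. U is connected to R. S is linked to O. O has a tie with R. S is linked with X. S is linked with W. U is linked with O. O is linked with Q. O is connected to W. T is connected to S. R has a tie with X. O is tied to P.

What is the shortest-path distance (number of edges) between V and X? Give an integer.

One shortest route is V – O – X, which uses 2 edges, and V and X are not directly tied, so nothing shorter exists. So d(V,X) = 2.

2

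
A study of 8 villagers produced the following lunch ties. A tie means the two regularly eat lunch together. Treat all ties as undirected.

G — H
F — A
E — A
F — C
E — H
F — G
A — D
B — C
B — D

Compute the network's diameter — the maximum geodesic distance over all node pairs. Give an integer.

4

Eccentricity of each node (its greatest distance to any other): A:2, B:4, C:3, D:3, E:3, F:2, G:3, H:4.
The maximum eccentricity is 4, realized for instance by the pair B–H via B – D – A – E – H. So the diameter is 4.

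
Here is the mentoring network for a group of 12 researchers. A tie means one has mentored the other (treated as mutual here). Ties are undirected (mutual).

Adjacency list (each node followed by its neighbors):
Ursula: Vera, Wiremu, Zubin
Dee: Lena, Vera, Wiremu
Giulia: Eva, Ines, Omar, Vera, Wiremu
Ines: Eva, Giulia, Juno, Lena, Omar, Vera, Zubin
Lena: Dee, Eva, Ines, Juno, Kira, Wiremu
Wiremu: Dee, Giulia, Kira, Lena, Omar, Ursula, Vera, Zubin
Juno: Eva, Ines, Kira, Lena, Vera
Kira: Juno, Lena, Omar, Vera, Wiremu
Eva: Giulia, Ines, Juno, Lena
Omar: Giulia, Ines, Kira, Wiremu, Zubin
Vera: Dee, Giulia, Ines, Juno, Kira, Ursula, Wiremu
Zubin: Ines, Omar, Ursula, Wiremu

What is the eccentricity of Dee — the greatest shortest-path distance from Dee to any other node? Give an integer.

Distances from Dee: Eva:2, Giulia:2, Ines:2, Juno:2, Kira:2, Lena:1, Omar:2, Ursula:2, Vera:1, Wiremu:1, Zubin:2.
The largest is 2 (to Juno, Ursula, Kira, Ines, Giulia, Eva, Omar, and Zubin), so the eccentricity of Dee is 2.

2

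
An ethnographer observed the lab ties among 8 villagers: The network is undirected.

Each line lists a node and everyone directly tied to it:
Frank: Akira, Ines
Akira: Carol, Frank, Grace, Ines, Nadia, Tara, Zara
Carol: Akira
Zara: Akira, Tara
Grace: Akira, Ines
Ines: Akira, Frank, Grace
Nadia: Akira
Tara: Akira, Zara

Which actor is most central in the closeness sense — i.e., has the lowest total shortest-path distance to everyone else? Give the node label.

Farness (sum of distances to all others) for each node — Akira:7, Carol:13, Frank:12, Grace:12, Ines:11, Nadia:13, Tara:12, Zara:12.
The smallest farness is 7, for Akira, so Akira has the highest closeness.

Akira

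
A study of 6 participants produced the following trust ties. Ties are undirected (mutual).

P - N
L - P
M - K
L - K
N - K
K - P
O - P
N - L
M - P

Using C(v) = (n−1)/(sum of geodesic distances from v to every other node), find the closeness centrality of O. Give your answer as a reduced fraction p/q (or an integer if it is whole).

Distances from O: K:2, L:2, M:2, N:2, P:1. Sum = 9.
n = 6, so closeness = 5/9.

5/9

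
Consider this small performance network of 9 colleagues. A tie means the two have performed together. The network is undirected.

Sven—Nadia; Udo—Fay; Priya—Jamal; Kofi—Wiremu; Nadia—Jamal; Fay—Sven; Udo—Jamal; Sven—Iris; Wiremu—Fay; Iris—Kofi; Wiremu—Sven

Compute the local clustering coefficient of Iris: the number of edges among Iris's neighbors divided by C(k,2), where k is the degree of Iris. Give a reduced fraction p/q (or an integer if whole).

0

Iris's neighbors: Kofi and Sven (k = 2).
Possible neighbor pairs: C(2,2) = 1. Edges among them: none → e = 0.
Clustering(Iris) = 0/1.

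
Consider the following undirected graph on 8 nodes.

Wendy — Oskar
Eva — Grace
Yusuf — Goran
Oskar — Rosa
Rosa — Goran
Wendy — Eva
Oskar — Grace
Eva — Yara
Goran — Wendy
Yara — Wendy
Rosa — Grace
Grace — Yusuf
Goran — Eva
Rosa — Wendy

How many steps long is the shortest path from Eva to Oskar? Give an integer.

2

One shortest route is Eva – Grace – Oskar, which uses 2 edges, and Eva and Oskar are not directly tied, so nothing shorter exists. So d(Eva,Oskar) = 2.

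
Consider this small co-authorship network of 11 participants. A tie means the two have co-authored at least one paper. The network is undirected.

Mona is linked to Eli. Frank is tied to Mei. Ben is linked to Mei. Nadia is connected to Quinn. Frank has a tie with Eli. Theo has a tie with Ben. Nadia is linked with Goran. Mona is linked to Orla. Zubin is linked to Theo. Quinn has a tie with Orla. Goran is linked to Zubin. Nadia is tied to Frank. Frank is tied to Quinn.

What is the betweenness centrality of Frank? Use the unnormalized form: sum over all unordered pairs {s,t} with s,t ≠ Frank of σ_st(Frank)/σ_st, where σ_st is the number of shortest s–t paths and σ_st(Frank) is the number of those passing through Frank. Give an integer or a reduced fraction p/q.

Pairs whose geodesics pass through Frank — Nadia–Ben: 1; Nadia–Mei: 1; Nadia–Eli: 1; Nadia–Mona: 1/2; Goran–Mei: 1; Goran–Eli: 1; Goran–Mona: 1/2; Zubin–Eli: 1; Zubin–Mona: 1/2; Theo–Eli: 1; Theo–Mona: 1; Theo–Orla: 1/2; Theo–Quinn: 1/2; Ben–Eli: 1 … (+8 more pairs).
All other pairs contribute 0.
Summing the contributions gives betweenness(Frank) = 39/2.

39/2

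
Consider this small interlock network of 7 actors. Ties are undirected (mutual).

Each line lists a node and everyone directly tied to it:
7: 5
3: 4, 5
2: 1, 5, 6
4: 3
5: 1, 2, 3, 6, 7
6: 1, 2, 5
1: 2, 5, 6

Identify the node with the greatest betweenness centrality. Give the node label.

5

Unnormalized betweenness of each node: 1:0, 2:0, 3:5, 4:0, 5:11, 6:0, 7:0.
5 has the largest value, 11, making it the main broker — the node through which the most shortest paths run.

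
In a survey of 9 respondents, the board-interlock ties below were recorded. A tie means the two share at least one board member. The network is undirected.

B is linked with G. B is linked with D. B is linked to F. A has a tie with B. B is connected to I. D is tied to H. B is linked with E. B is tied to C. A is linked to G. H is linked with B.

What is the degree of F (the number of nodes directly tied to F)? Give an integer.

F is directly tied to B. That is 1 neighbor, so the degree of F is 1.

1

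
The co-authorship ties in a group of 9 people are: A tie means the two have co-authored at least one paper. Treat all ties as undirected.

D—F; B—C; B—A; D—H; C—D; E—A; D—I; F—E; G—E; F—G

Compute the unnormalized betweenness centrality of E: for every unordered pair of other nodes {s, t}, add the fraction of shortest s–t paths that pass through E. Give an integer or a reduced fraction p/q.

5

Pairs whose geodesics pass through E — D–A: 1/2; G–B: 1; G–A: 1; H–A: 1/2; F–B: 1/2; F–A: 1; A–I: 1/2.
All other pairs contribute 0.
Summing the contributions gives betweenness(E) = 5.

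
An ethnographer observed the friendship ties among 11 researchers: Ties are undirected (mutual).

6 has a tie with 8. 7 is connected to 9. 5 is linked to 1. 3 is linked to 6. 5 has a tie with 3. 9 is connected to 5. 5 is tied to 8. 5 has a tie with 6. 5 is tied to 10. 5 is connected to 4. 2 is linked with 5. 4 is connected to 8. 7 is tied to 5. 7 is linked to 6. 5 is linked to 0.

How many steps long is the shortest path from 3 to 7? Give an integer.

2

One shortest route is 3 – 5 – 7, which uses 2 edges, and 3 and 7 are not directly tied, so nothing shorter exists. So d(3,7) = 2.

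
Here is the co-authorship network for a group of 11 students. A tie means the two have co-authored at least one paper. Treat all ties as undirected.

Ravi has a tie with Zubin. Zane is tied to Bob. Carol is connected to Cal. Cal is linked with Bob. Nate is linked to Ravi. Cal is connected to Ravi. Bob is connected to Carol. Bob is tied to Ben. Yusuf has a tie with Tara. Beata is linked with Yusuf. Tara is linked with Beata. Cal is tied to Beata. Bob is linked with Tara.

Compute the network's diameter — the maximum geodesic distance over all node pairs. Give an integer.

4

Eccentricity of each node (its greatest distance to any other): Beata:3, Ben:4, Bob:3, Cal:2, Carol:3, Nate:4, Ravi:3, Tara:4, Yusuf:4, Zane:4, Zubin:4.
The maximum eccentricity is 4, realized for instance by the pair Tara–Zubin via Tara – Beata – Cal – Ravi – Zubin. So the diameter is 4.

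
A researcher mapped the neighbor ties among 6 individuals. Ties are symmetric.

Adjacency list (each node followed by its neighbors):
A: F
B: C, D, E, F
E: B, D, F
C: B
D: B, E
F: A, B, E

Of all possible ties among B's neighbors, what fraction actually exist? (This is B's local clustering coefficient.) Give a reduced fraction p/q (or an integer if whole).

B's neighbors: C, D, E, and F (k = 4).
Possible neighbor pairs: C(4,2) = 6. Edges among them: D–E, E–F → e = 2.
Clustering(B) = 2/6 = 1/3.

1/3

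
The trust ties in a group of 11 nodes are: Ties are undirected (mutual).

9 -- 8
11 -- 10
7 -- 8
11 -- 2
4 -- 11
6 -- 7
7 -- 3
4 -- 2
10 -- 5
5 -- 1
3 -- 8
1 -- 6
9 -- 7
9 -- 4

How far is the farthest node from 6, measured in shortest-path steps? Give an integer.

Distances from 6: 1:1, 2:4, 3:2, 4:3, 5:2, 7:1, 8:2, 9:2, 10:3, 11:4.
The largest is 4 (to 11 and 2), so the eccentricity of 6 is 4.

4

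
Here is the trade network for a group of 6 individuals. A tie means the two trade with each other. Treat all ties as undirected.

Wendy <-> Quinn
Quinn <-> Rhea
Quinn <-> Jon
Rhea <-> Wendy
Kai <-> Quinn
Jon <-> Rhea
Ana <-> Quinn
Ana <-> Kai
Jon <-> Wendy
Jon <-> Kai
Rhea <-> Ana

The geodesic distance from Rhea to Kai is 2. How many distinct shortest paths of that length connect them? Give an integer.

3

The shortest distance is 2. The length-2 paths are: Rhea–Quinn–Kai; Rhea–Ana–Kai; Rhea–Jon–Kai.
That gives 3 distinct shortest paths.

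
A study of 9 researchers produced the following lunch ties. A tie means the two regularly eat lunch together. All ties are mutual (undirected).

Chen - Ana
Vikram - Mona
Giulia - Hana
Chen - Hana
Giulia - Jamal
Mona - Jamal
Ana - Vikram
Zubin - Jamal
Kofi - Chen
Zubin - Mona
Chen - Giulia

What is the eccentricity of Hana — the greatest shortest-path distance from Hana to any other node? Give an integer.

Distances from Hana: Ana:2, Chen:1, Giulia:1, Jamal:2, Kofi:2, Mona:3, Vikram:3, Zubin:3.
The largest is 3 (to Zubin, Mona, and Vikram), so the eccentricity of Hana is 3.

3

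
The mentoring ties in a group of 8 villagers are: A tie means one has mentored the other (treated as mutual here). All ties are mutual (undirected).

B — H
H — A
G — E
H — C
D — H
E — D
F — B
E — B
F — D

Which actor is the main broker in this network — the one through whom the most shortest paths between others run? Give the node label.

H

Unnormalized betweenness of each node: A:0, B:11/2, C:0, D:11/2, E:19/3, F:1/3, G:0, H:34/3.
H has the largest value, 34/3, making it the main broker — the node through which the most shortest paths run.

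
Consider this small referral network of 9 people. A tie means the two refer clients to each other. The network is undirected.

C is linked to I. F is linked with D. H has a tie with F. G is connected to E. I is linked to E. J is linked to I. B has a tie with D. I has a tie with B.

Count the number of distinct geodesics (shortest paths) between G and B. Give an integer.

1

The shortest distance is 3, and the only length-3 path is G–E–I–B. So there is exactly 1 shortest path.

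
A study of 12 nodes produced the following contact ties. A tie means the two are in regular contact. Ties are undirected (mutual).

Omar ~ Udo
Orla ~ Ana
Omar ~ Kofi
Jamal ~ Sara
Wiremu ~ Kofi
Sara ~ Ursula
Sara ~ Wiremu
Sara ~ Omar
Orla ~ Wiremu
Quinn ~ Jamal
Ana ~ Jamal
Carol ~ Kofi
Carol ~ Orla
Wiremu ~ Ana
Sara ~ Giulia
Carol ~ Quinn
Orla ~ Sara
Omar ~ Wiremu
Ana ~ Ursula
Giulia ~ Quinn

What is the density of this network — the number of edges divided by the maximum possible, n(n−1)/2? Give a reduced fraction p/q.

10/33

There are 20 edges and 12 nodes, so the maximum possible is C(12,2) = 66.
Density = 20/66 = 10/33.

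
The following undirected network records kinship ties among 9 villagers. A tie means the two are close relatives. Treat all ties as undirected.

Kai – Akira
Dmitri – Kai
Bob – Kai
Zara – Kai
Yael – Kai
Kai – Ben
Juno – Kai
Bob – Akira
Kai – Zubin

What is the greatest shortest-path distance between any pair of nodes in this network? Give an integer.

2

Eccentricity of each node (its greatest distance to any other): Akira:2, Ben:2, Bob:2, Dmitri:2, Juno:2, Kai:1, Yael:2, Zara:2, Zubin:2.
The maximum eccentricity is 2, realized for instance by the pair Dmitri–Juno via Dmitri – Kai – Juno. So the diameter is 2.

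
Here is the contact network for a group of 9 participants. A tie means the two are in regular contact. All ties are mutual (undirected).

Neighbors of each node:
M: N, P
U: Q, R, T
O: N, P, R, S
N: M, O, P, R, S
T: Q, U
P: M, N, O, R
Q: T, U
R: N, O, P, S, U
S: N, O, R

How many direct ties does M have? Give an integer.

M is directly tied to N and P. That is 2 neighbors, so the degree of M is 2.

2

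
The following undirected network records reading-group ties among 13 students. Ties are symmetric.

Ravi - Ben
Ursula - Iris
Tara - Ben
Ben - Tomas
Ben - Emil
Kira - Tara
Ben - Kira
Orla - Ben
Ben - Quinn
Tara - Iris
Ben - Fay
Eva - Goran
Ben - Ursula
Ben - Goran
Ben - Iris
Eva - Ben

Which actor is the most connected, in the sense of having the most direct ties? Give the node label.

Ben

Degrees — Ben:12, Emil:1, Eva:2, Fay:1, Goran:2, Iris:3, Kira:2, Orla:1, Quinn:1, Ravi:1, Tara:3, Tomas:1, Ursula:2.
The maximum is 12, attained only by Ben.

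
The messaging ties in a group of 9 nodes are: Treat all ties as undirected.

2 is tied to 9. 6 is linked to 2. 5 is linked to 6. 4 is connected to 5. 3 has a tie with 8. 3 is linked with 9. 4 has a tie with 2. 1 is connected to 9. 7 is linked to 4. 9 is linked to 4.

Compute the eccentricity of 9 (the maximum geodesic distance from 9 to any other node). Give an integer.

2

Distances from 9: 1:1, 2:1, 3:1, 4:1, 5:2, 6:2, 7:2, 8:2.
The largest is 2 (to 7, 5, 8, and 6), so the eccentricity of 9 is 2.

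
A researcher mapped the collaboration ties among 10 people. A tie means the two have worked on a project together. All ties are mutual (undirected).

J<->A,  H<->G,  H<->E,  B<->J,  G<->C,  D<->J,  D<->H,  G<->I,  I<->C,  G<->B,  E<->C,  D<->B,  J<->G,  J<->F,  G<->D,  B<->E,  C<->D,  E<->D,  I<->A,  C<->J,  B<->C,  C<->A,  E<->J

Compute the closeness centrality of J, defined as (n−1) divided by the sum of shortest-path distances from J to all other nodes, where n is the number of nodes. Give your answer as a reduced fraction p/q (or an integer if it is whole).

Distances from J: A:1, B:1, C:1, D:1, E:1, F:1, G:1, H:2, I:2. Sum = 11.
n = 10, so closeness = 9/11.

9/11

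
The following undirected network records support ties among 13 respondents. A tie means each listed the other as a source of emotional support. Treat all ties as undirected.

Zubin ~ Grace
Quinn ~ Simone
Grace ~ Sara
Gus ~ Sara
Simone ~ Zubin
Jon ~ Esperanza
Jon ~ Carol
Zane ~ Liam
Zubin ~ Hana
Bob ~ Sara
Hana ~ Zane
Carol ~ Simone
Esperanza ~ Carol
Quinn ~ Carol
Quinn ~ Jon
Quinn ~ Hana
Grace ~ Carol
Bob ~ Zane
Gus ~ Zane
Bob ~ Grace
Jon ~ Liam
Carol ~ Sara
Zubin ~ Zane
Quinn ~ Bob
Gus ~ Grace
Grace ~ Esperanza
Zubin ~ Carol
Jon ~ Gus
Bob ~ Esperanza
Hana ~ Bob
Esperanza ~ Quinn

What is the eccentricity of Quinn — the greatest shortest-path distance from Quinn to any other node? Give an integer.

Distances from Quinn: Bob:1, Carol:1, Esperanza:1, Grace:2, Gus:2, Hana:1, Jon:1, Liam:2, Sara:2, Simone:1, Zane:2, Zubin:2.
The largest is 2 (to Grace, Zubin, Sara, Liam, Gus, and Zane), so the eccentricity of Quinn is 2.

2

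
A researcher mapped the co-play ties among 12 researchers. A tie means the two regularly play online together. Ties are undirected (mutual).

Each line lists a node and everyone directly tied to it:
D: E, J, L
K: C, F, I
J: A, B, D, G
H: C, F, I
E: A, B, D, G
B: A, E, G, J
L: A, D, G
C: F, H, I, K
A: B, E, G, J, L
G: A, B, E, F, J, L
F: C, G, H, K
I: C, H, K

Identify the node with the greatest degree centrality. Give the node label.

G

Degrees — A:5, B:4, C:4, D:3, E:4, F:4, G:6, H:3, I:3, J:4, K:3, L:3.
The maximum is 6, attained only by G.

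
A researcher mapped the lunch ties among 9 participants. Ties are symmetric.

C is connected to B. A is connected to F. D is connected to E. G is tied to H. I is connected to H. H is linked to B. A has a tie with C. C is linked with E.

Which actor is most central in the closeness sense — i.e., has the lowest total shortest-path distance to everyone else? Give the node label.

Farness (sum of distances to all others) for each node — A:20, B:16, C:15, D:27, E:20, F:27, G:26, H:19, I:26.
The smallest farness is 15, for C, so C has the highest closeness.

C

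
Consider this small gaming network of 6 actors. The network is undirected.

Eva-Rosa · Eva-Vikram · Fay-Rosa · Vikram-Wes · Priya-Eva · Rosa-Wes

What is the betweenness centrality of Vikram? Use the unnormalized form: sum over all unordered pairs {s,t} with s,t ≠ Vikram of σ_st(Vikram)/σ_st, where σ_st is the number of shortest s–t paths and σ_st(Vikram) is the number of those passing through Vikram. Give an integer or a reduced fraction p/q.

1

Pairs whose geodesics pass through Vikram — Wes–Priya: 1/2; Wes–Eva: 1/2.
All other pairs contribute 0.
Summing the contributions gives betweenness(Vikram) = 1.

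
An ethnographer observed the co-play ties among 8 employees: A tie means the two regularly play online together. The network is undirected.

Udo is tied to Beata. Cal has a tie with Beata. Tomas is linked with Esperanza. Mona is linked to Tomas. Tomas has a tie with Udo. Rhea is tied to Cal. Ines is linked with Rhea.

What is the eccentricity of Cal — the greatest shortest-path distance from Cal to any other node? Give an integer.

Distances from Cal: Beata:1, Esperanza:4, Ines:2, Mona:4, Rhea:1, Tomas:3, Udo:2.
The largest is 4 (to Mona and Esperanza), so the eccentricity of Cal is 4.

4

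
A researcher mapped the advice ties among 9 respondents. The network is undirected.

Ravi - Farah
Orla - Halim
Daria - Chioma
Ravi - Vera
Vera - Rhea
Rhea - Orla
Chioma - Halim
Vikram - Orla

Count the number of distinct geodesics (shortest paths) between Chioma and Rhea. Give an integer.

1

The shortest distance is 3, and the only length-3 path is Chioma–Halim–Orla–Rhea. So there is exactly 1 shortest path.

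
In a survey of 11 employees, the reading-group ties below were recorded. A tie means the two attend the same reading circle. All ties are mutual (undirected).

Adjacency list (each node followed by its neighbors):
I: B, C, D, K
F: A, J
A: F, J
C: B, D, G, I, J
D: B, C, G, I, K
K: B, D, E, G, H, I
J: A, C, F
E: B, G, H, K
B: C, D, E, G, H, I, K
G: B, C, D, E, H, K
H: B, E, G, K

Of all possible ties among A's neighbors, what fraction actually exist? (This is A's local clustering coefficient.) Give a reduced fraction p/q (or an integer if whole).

1

A's neighbors: F and J (k = 2).
Possible neighbor pairs: C(2,2) = 1. Edges among them: F–J → e = 1.
Clustering(A) = 1/1.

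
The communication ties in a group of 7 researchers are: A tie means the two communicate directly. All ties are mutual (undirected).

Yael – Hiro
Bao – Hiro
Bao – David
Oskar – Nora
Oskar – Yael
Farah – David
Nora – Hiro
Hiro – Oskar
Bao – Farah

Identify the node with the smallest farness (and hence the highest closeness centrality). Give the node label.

Hiro

Farness (sum of distances to all others) for each node — Bao:9, David:13, Farah:13, Hiro:8, Nora:12, Oskar:11, Yael:12.
The smallest farness is 8, for Hiro, so Hiro has the highest closeness.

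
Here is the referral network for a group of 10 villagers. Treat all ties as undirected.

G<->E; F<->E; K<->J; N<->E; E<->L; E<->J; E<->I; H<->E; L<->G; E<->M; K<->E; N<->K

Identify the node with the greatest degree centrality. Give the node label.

Degrees — E:9, F:1, G:2, H:1, I:1, J:2, K:3, L:2, M:1, N:2.
The maximum is 9, attained only by E.

E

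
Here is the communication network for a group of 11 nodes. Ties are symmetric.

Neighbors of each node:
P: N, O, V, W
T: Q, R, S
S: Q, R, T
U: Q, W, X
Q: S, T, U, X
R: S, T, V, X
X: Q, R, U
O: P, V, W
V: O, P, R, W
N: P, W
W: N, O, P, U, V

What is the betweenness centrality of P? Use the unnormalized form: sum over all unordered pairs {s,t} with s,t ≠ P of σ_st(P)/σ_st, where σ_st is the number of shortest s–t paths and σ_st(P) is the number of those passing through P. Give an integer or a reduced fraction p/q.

13/6

Pairs whose geodesics pass through P — V–N: 1/2; N–O: 1/2; N–S: 1/3; N–R: 1/2; N–T: 1/3.
All other pairs contribute 0.
Summing the contributions gives betweenness(P) = 13/6.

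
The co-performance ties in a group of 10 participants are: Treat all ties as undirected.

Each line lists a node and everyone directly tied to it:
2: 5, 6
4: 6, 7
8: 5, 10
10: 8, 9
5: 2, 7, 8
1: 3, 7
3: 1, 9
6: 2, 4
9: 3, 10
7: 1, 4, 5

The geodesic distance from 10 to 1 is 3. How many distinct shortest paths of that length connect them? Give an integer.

1

The shortest distance is 3, and the only length-3 path is 10–9–3–1. So there is exactly 1 shortest path.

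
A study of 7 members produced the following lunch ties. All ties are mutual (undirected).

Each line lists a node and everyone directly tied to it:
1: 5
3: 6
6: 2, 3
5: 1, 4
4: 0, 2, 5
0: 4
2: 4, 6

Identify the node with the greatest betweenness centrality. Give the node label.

4

Unnormalized betweenness of each node: 0:0, 1:0, 2:8, 3:0, 4:11, 5:5, 6:5.
4 has the largest value, 11, making it the main broker — the node through which the most shortest paths run.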